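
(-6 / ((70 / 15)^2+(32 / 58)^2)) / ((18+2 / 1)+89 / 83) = -628227 / 48721310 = -0.01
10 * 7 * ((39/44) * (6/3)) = 1365/11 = 124.09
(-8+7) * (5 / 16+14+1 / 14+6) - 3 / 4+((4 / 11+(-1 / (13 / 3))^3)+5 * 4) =-2118217 / 2706704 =-0.78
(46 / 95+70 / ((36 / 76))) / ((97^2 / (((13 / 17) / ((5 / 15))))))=1647932 / 45586605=0.04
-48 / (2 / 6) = -144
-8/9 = -0.89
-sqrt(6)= -2.45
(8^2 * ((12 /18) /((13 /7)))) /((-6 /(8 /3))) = -3584 /351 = -10.21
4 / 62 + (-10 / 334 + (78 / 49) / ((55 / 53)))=21884123 / 13952015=1.57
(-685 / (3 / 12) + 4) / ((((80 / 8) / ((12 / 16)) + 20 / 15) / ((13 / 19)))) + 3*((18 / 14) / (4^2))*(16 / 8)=-78327 / 616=-127.15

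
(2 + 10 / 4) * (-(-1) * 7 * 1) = 63 / 2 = 31.50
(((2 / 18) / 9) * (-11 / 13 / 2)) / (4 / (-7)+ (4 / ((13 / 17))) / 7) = -77 / 2592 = -0.03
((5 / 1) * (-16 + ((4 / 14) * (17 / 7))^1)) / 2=-1875 / 49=-38.27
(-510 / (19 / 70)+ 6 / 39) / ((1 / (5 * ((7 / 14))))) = -1160155 / 247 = -4696.98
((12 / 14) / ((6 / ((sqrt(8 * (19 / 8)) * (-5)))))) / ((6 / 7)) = -5 * sqrt(19) / 6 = -3.63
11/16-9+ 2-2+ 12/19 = -2335/304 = -7.68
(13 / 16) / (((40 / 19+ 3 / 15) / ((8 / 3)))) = 1235 / 1314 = 0.94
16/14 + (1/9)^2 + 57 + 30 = 49984/567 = 88.16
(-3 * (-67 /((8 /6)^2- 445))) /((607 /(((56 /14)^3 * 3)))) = -347328 /2421323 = -0.14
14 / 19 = 0.74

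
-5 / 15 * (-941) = 941 / 3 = 313.67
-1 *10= -10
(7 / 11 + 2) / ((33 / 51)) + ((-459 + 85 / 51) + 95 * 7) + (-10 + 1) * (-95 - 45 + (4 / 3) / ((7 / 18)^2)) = 24766514 / 17787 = 1392.39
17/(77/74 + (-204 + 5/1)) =-1258/14649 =-0.09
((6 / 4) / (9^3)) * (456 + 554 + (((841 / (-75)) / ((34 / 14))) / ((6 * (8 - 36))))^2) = 945724307281 / 455070960000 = 2.08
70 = 70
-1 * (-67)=67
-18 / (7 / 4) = -72 / 7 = -10.29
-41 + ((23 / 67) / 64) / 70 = -12306537 / 300160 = -41.00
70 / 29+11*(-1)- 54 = -1815 / 29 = -62.59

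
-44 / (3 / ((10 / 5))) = -88 / 3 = -29.33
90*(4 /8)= 45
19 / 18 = 1.06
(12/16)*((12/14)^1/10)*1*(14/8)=9/80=0.11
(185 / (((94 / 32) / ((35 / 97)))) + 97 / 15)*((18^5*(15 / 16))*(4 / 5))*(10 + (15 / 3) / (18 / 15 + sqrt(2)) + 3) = 15087996406656 / 159565 + 11787497192700*sqrt(2) / 31913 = 616915917.58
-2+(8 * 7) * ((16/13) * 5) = 342.62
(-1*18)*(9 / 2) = -81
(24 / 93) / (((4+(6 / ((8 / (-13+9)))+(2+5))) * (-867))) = -1 / 26877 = -0.00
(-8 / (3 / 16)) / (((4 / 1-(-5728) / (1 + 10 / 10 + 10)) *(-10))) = 16 / 1805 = 0.01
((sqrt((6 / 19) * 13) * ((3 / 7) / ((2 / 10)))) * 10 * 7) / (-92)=-75 * sqrt(1482) / 874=-3.30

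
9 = 9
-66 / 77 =-6 / 7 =-0.86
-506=-506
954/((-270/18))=-318/5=-63.60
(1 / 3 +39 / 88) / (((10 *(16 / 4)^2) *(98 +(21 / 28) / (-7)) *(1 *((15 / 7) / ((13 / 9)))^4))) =19681013807 / 1922817310920000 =0.00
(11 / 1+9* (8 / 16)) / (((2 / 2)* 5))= 31 / 10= 3.10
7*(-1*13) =-91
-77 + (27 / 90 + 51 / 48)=-6051 / 80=-75.64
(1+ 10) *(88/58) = 16.69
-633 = -633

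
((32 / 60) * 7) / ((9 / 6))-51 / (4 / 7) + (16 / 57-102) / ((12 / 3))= -383693 / 3420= -112.19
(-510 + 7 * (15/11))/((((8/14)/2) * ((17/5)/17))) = -192675/22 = -8757.95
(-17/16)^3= -4913/4096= -1.20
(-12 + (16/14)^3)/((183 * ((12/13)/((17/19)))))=-199121/3577833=-0.06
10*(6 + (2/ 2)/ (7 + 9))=485/ 8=60.62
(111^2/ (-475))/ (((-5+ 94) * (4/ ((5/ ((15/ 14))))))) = -28749/ 84550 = -0.34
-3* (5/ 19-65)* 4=14760/ 19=776.84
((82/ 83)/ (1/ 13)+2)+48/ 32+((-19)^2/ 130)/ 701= 61823904/ 3781895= 16.35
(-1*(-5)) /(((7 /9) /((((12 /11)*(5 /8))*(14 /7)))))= 675 /77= 8.77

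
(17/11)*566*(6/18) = 9622/33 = 291.58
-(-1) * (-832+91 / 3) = -801.67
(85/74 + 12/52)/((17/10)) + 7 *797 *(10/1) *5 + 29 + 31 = 2281471405/8177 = 279010.81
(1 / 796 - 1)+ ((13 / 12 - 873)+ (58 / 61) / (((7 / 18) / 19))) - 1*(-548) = -141970039 / 509838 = -278.46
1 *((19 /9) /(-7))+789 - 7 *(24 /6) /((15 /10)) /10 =786.83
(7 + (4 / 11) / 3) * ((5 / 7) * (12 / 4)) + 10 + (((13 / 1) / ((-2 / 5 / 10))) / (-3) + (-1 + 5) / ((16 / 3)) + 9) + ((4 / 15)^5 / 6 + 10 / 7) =101580992071 / 701662500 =144.77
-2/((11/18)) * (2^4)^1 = -576/11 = -52.36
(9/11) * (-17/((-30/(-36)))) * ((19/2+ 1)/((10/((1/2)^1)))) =-9639/1100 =-8.76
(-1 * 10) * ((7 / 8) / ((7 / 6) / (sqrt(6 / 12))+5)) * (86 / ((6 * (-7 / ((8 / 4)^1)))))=3225 / 401 -1505 * sqrt(2) / 802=5.39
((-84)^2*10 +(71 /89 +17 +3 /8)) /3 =23526.06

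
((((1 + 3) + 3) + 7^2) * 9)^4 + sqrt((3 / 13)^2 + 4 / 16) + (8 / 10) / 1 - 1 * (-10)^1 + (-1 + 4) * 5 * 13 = 64524128462.35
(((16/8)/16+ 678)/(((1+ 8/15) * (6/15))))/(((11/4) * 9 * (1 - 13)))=-135625/36432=-3.72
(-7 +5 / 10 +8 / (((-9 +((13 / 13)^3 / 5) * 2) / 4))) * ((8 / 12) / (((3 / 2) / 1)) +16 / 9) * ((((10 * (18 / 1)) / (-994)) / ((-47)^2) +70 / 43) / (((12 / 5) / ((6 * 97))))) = -54601885201000 / 6089901531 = -8965.97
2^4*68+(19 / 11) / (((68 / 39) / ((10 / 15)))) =407159 / 374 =1088.66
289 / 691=0.42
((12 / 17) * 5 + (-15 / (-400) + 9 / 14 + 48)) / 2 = 497037 / 19040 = 26.10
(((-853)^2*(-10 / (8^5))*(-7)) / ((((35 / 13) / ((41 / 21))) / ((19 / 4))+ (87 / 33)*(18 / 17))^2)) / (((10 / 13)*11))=21586965752899676129 / 1116070206946541568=19.34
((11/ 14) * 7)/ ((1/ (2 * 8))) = 88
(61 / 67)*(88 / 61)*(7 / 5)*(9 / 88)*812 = 51156 / 335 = 152.70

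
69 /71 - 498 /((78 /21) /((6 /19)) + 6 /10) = -1811514 /46079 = -39.31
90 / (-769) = -90 / 769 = -0.12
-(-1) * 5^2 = 25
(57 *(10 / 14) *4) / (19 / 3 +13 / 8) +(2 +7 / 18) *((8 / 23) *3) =2117804 / 92253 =22.96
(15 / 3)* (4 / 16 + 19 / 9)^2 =36125 / 1296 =27.87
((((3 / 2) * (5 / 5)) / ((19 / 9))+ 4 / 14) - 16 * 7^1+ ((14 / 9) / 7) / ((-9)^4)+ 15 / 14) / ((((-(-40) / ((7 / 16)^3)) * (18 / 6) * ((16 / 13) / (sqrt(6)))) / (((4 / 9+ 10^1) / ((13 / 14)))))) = -13918148582723 * sqrt(6) / 19852254904320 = -1.72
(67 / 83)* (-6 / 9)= -134 / 249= -0.54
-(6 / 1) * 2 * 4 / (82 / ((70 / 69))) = -560 / 943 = -0.59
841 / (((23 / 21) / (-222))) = -3920742 / 23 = -170467.04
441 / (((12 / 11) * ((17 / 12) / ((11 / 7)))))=7623 / 17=448.41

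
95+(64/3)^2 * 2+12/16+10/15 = 36239/36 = 1006.64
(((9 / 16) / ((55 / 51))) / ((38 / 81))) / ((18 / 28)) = 28917 / 16720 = 1.73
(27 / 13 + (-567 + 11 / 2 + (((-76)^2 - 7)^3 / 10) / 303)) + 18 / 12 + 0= 831993418109 / 13130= 63365835.35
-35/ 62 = -0.56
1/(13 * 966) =1/12558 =0.00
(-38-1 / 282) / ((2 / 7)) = -75019 / 564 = -133.01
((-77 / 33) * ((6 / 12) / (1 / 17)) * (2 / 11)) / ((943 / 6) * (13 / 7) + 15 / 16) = -13328 / 1082257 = -0.01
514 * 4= 2056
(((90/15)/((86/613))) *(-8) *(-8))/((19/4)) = 470784/817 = 576.24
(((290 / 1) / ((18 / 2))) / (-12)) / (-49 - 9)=5 / 108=0.05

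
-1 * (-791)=791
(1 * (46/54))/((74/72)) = 0.83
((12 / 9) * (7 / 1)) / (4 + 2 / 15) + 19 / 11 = 1359 / 341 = 3.99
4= 4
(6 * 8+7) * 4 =220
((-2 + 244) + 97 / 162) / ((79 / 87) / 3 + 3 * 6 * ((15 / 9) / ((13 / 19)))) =14816477 / 2696346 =5.50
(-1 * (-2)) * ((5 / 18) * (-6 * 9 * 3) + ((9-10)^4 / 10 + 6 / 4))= -434 / 5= -86.80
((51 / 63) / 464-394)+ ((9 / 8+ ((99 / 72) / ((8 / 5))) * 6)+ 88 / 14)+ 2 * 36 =-6030197 / 19488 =-309.43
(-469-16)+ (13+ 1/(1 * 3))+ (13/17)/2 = -48071/102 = -471.28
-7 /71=-0.10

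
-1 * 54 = -54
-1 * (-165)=165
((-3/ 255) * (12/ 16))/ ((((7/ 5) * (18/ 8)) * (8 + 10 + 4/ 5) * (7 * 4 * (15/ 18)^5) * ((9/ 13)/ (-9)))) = 4212/ 24469375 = 0.00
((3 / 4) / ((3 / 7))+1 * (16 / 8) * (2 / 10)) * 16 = 172 / 5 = 34.40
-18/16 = -9/8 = -1.12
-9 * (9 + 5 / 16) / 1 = -1341 / 16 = -83.81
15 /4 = 3.75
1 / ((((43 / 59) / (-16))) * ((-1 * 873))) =944 / 37539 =0.03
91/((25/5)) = 91/5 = 18.20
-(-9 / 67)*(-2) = -18 / 67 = -0.27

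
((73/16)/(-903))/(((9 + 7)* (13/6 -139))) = 73/31631488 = 0.00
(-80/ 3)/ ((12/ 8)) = -17.78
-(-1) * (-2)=-2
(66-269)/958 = -0.21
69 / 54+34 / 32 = 337 / 144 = 2.34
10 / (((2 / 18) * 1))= 90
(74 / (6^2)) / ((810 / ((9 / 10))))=37 / 16200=0.00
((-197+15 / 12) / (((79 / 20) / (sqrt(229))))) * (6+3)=-35235 * sqrt(229) / 79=-6749.40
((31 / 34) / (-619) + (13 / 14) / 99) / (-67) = -57658 / 488593413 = -0.00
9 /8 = 1.12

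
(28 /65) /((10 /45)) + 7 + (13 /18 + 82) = 107243 /1170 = 91.66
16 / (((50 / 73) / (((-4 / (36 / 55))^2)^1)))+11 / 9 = 70763 / 81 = 873.62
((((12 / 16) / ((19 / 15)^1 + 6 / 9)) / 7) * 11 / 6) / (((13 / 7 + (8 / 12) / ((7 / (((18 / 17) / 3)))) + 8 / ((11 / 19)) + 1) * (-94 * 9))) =-10285 / 1430953728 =-0.00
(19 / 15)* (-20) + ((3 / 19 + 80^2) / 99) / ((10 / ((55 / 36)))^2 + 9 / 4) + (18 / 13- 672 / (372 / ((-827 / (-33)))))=-1121468305394 / 16544288475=-67.79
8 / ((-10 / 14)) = -56 / 5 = -11.20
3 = 3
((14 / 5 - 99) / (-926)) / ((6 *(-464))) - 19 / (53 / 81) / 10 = -1983784181 / 683165760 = -2.90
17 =17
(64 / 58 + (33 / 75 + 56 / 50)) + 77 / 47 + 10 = 487332 / 34075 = 14.30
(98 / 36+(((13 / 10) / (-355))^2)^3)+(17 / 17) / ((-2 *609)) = 9951790807112696318580043 / 3656862792557296875000000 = 2.72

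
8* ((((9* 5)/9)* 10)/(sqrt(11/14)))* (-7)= -2800* sqrt(154)/11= -3158.83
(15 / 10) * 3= 9 / 2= 4.50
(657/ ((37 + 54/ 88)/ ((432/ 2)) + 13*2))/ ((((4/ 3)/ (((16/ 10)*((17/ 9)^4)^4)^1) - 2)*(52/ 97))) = -14736565469154864589494684048/ 629445302981483653002018863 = -23.41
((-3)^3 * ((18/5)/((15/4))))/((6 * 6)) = -18/25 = -0.72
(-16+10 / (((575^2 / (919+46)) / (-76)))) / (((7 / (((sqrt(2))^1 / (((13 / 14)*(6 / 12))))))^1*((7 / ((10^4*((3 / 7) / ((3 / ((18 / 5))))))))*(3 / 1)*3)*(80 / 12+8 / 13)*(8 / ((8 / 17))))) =-115649280*sqrt(2) / 31286647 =-5.23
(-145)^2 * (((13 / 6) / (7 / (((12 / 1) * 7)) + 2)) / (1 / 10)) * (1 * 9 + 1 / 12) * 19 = 113211215 / 3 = 37737071.67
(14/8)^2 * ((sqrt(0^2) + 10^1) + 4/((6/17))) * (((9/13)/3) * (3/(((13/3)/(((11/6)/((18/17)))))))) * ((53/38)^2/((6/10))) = 58.60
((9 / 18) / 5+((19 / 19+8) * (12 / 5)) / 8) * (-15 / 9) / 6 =-7 / 9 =-0.78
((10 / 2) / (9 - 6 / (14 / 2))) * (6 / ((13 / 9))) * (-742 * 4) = -1869840 / 247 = -7570.20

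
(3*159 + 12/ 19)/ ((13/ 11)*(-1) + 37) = 99825/ 7486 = 13.33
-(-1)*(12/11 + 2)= 34/11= 3.09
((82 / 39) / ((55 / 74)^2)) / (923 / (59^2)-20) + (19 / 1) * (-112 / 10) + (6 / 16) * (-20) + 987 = 12424357956121 / 16209057150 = 766.51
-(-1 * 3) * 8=24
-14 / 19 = -0.74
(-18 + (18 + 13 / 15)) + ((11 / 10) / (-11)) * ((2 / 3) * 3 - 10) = 5 / 3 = 1.67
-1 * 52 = -52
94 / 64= 47 / 32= 1.47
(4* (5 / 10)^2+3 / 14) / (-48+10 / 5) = -17 / 644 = -0.03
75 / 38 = 1.97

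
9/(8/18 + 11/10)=810/139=5.83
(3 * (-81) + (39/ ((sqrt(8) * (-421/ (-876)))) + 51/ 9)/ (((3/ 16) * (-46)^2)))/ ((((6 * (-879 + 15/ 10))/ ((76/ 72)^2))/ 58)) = 2422222999/ 812159946 - 1528474 * sqrt(2)/ 2435322915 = 2.98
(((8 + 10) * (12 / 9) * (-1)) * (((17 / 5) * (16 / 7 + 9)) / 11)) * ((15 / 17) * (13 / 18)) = -4108 / 77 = -53.35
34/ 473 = 0.07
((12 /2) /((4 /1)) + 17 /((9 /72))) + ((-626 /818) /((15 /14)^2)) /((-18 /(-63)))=24877439 /184050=135.17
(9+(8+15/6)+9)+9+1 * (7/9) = 689/18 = 38.28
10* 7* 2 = 140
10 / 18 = 5 / 9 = 0.56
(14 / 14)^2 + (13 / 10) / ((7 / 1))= 83 / 70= 1.19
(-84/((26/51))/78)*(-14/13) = 4998/2197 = 2.27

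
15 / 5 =3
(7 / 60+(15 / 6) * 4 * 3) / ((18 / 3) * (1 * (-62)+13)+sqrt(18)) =-0.10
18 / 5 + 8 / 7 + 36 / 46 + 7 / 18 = 85699 / 14490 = 5.91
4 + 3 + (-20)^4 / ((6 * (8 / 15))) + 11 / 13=50007.85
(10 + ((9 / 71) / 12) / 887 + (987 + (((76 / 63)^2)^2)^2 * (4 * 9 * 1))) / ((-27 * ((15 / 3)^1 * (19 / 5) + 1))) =-8046517220198513357983 / 3750745577737840804080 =-2.15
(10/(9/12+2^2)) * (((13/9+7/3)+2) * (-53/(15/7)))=-154336/513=-300.85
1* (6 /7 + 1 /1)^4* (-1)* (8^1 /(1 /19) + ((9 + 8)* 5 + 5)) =-6911762 /2401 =-2878.70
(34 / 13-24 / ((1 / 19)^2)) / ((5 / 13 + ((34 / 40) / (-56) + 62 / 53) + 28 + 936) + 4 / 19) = -126992528320 / 14159745933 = -8.97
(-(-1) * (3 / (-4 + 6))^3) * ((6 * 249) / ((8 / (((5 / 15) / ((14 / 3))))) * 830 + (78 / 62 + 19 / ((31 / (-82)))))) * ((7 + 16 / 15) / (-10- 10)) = -813483 / 37164400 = -0.02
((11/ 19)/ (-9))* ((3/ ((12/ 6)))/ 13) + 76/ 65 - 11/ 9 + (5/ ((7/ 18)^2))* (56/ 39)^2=19681741/ 288990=68.11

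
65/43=1.51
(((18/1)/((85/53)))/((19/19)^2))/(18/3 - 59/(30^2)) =171720/90797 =1.89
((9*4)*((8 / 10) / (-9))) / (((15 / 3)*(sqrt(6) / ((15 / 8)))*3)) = -sqrt(6) / 15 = -0.16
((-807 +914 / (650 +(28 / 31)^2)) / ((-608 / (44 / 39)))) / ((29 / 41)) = 56808736171 / 26879902452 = 2.11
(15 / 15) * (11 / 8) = 11 / 8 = 1.38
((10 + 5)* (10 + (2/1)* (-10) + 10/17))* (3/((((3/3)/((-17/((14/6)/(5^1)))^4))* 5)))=-358157700000/2401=-149170220.74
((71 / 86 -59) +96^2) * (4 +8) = 109893.91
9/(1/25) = 225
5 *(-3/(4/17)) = -255/4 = -63.75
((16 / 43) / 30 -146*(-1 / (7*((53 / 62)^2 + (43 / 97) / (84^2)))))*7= 12393242846152 / 62008196655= 199.86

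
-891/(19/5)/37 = -6.34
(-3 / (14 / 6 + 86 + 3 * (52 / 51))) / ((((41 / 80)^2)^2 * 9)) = -696320000 / 13170872021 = -0.05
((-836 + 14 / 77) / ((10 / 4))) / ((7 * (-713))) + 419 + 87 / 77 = 115346138 / 274505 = 420.20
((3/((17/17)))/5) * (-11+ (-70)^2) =14667/5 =2933.40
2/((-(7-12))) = 2/5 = 0.40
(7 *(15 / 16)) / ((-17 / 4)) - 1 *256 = -17513 / 68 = -257.54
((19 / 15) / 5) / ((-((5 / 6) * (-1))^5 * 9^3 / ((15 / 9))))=608 / 421875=0.00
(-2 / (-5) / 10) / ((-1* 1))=-1 / 25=-0.04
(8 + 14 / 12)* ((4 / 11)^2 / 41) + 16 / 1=21688 / 1353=16.03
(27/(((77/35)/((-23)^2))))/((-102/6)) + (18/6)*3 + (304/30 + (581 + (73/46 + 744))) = 124361939/129030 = 963.82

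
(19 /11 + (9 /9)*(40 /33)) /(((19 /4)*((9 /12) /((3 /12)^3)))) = 97 /7524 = 0.01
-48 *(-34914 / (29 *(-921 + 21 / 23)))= -6424176 / 102283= -62.81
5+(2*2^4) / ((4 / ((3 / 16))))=13 / 2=6.50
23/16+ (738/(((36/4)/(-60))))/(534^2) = 539989/380208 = 1.42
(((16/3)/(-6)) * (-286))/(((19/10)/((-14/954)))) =-160160/81567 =-1.96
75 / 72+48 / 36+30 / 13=487 / 104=4.68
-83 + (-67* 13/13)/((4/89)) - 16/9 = -56719/36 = -1575.53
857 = 857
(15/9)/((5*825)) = 1/2475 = 0.00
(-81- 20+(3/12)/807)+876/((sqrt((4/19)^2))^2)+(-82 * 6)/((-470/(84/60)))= 37294098583/1896450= 19665.22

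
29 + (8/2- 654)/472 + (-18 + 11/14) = 17195/1652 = 10.41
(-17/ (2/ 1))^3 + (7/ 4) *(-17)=-5151/ 8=-643.88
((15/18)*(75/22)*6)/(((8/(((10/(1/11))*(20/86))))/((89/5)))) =970.20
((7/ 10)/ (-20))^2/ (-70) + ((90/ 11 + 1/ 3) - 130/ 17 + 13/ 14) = 2822172511/ 1570800000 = 1.80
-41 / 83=-0.49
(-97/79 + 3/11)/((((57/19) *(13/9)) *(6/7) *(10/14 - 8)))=20335/576147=0.04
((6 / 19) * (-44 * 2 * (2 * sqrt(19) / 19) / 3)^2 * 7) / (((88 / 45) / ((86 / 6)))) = 1059520 / 361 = 2934.96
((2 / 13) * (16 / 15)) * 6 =64 / 65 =0.98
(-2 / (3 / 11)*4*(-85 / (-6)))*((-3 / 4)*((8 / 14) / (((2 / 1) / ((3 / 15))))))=374 / 21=17.81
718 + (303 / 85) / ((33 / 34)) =39692 / 55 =721.67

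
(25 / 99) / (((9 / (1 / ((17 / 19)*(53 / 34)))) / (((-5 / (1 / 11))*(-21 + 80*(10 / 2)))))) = -419.35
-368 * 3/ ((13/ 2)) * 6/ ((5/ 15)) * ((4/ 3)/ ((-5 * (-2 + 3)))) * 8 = 423936/ 65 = 6522.09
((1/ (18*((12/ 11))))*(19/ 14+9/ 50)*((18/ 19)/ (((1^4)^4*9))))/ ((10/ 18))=2959/ 199500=0.01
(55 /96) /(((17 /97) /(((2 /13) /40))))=1067 /84864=0.01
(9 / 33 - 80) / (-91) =877 / 1001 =0.88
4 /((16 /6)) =3 /2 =1.50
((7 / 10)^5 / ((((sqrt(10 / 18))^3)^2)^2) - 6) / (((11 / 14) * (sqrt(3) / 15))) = -3101497791 * sqrt(3) / 1718750000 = -3.13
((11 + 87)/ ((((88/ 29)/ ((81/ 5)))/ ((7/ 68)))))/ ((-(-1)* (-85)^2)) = 0.01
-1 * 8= -8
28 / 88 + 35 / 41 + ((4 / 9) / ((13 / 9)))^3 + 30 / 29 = 128469573 / 57469126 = 2.24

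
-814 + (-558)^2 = 310550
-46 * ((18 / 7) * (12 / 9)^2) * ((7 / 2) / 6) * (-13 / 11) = 4784 / 33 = 144.97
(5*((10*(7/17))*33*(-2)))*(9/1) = -207900/17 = -12229.41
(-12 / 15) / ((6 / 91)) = -182 / 15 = -12.13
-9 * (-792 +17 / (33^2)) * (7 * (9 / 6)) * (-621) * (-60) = 2788632473.80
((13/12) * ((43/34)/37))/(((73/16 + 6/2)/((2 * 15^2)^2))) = 75465000/76109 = 991.54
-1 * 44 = -44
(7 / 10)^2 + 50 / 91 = 9459 / 9100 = 1.04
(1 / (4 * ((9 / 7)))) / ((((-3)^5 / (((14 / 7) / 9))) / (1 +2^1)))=-7 / 13122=-0.00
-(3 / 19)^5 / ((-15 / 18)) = 1458 / 12380495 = 0.00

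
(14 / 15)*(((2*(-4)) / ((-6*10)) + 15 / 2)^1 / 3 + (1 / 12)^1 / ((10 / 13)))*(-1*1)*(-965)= 258041 / 108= 2389.27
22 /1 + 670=692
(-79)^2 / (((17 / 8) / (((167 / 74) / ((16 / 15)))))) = 15633705 / 2516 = 6213.71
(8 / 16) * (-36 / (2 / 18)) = -162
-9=-9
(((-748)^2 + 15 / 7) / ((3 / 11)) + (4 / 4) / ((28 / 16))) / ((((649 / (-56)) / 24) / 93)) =-395106278.46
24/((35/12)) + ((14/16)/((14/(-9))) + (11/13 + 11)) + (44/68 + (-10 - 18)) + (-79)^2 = 771415793/123760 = 6233.16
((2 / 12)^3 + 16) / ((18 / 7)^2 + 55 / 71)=2.17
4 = 4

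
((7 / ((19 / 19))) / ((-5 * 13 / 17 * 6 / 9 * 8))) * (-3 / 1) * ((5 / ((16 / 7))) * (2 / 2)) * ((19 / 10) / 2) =142443 / 66560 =2.14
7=7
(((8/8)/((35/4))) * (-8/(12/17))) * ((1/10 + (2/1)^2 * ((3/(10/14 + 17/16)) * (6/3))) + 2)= -100572/4975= -20.22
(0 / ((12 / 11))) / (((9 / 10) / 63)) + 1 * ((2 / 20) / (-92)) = -1 / 920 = -0.00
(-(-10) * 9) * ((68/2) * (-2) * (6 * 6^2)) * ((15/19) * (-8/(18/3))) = 26438400/19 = 1391494.74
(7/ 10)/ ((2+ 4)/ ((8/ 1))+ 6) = 14/ 135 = 0.10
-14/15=-0.93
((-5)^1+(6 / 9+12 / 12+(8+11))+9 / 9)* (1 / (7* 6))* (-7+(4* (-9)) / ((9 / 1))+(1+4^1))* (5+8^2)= -1150 / 7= -164.29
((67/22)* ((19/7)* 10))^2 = 40513225/5929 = 6833.06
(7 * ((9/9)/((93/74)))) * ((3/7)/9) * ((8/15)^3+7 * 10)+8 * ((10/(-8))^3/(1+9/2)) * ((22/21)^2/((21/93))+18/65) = 4.01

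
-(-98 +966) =-868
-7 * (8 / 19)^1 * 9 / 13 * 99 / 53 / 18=-2772 / 13091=-0.21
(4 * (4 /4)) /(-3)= -1.33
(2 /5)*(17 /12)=17 /30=0.57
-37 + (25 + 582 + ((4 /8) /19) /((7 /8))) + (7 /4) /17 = 5156283 /9044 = 570.13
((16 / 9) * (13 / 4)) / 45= 52 / 405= 0.13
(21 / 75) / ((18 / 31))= 217 / 450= 0.48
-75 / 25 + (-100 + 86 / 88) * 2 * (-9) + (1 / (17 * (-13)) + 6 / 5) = 43286497 / 24310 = 1780.60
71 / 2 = 35.50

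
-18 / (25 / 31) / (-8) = 279 / 100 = 2.79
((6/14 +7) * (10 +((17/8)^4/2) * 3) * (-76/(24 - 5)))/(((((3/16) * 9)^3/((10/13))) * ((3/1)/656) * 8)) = -2181088480/413343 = -5276.70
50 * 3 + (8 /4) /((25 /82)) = 3914 /25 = 156.56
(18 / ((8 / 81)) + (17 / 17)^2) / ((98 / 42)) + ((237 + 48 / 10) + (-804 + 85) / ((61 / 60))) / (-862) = 291056859 / 3680740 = 79.08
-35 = -35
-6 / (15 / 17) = -34 / 5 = -6.80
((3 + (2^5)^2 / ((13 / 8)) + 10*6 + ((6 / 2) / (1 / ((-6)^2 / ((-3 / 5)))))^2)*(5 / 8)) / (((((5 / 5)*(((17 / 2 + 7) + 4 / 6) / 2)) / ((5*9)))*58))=290392425 / 146276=1985.24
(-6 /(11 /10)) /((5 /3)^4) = -0.71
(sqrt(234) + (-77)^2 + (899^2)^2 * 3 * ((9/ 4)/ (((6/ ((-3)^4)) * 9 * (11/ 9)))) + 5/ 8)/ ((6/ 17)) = 17 * sqrt(26)/ 2 + 1011871188281039/ 66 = 15331381640665.14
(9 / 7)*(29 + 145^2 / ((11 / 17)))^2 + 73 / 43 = 49528557872263 / 36421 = 1359890114.83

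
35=35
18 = 18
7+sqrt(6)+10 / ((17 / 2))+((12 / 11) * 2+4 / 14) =sqrt(6)+13933 / 1309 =13.09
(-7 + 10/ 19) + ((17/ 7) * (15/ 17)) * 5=564/ 133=4.24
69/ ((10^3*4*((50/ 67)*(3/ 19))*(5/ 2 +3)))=29279/ 1100000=0.03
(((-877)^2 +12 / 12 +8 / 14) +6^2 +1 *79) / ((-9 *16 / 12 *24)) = -5384719 / 2016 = -2670.99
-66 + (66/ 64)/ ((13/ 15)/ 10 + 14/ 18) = -403359/ 6224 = -64.81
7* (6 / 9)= 14 / 3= 4.67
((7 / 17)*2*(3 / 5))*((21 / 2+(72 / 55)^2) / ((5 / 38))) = 58966614 / 1285625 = 45.87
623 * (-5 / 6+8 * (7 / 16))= 4984 / 3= 1661.33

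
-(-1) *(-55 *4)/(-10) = 22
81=81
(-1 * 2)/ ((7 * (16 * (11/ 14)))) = -1/ 44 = -0.02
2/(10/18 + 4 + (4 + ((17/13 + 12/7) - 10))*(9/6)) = 3276/145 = 22.59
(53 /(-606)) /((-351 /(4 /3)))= 0.00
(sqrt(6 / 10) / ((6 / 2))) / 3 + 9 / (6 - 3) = sqrt(15) / 45 + 3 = 3.09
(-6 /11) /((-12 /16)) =8 /11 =0.73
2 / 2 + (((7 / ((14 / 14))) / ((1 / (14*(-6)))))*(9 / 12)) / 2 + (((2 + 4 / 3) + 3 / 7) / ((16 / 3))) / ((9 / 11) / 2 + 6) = -1732303 / 7896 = -219.39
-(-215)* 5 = 1075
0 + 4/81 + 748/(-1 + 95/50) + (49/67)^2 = 302411917/363609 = 831.70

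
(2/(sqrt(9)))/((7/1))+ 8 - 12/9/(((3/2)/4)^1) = 286/63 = 4.54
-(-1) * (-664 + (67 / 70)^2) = -3249111 / 4900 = -663.08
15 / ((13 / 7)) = 8.08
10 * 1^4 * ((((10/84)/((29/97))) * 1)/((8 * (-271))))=-2425/1320312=-0.00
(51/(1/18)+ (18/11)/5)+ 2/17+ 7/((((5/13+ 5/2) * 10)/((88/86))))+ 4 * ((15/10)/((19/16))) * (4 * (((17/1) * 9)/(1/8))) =1469908383362/57292125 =25656.38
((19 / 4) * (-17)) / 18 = -4.49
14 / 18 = 7 / 9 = 0.78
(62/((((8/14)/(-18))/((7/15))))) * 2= -9114/5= -1822.80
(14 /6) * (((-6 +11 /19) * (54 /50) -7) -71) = -195.66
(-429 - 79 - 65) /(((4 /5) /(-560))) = 401100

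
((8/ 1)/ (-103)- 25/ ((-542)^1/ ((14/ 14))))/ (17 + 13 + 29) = -1761/ 3293734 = -0.00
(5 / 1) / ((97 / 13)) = 65 / 97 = 0.67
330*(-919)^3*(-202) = 51738262922940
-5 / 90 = -1 / 18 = -0.06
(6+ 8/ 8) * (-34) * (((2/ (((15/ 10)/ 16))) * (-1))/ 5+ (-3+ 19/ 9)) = 55216/ 45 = 1227.02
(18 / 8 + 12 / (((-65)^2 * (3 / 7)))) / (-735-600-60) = -38137 / 23575500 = -0.00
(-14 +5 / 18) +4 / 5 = -1163 / 90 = -12.92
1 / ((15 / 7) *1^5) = 7 / 15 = 0.47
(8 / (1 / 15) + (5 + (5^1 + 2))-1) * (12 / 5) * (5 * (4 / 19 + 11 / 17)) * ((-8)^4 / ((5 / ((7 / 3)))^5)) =9992201977856 / 81759375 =122214.75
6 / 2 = 3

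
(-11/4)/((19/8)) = -22/19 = -1.16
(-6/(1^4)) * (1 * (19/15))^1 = -38/5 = -7.60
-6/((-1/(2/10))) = 6/5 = 1.20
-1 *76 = -76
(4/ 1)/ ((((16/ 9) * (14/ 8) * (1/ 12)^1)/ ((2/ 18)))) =12/ 7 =1.71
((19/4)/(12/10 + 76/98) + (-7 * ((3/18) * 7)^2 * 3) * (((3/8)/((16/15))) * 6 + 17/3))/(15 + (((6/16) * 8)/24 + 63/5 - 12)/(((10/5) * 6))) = -306468295/20993016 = -14.60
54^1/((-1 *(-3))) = 18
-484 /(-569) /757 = 484 /430733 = 0.00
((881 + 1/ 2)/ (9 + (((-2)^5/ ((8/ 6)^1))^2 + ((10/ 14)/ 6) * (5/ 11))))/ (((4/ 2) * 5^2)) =407253/ 13514750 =0.03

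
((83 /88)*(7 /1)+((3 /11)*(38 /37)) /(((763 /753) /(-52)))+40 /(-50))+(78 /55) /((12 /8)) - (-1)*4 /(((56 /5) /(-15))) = -161278021 /12421640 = -12.98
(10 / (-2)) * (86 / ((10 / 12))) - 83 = -599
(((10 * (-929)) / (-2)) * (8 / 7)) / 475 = 7432 / 665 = 11.18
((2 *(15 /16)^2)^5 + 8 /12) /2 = 1798670648611 /206158430208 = 8.72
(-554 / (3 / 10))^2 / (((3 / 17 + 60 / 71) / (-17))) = -629760940400 / 11097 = -56750557.84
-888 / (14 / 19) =-8436 / 7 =-1205.14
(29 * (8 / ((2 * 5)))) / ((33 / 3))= 116 / 55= 2.11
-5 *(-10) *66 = 3300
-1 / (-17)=1 / 17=0.06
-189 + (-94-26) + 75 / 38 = -11667 / 38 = -307.03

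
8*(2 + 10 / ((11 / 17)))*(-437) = -671232 / 11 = -61021.09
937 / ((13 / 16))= 14992 / 13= 1153.23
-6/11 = -0.55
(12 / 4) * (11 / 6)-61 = -111 / 2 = -55.50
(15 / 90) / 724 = 1 / 4344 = 0.00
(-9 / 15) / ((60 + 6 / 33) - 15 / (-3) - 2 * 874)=33 / 92555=0.00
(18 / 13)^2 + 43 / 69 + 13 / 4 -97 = -4254383 / 46644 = -91.21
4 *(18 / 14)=5.14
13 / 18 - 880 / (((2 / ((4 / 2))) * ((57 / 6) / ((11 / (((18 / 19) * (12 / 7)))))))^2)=-651137 / 1458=-446.60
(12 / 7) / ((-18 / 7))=-2 / 3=-0.67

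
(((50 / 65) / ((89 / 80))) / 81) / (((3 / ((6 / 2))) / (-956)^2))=7801.67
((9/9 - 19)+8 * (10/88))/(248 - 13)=-4/55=-0.07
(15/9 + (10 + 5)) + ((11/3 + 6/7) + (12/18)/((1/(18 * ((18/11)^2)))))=135493/2541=53.32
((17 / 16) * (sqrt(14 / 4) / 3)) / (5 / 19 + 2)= 323 * sqrt(14) / 4128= 0.29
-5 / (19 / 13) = -65 / 19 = -3.42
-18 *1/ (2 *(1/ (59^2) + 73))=-31329/ 254114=-0.12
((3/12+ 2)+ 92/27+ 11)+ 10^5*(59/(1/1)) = 637201799/108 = 5900016.66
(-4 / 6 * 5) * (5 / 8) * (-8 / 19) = 50 / 57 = 0.88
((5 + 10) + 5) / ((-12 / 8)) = -40 / 3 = -13.33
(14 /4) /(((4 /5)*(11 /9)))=315 /88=3.58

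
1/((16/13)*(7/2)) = 13/56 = 0.23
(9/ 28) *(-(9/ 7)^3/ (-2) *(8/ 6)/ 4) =0.11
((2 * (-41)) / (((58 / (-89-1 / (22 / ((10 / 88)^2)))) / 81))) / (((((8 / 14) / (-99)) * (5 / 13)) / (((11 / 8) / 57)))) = -3436785499329 / 31032320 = -110748.58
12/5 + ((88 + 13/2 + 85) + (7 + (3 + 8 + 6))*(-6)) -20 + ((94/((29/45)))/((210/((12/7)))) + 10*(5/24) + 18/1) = 3339979/85260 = 39.17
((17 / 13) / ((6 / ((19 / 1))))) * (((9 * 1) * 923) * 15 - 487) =20045057 / 39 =513975.82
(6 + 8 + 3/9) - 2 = 12.33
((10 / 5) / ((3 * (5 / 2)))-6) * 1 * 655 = -11266 / 3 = -3755.33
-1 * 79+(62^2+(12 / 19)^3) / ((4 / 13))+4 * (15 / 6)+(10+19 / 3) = 256001587 / 20577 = 12441.15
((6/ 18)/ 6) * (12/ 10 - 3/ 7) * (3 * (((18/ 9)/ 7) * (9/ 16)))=81/ 3920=0.02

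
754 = 754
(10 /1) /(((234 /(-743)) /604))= -2243860 /117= -19178.29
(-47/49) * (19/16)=-893/784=-1.14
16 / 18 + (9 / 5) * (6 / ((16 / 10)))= 275 / 36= 7.64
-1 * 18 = -18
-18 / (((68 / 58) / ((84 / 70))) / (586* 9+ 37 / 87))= -1651950 / 17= -97173.53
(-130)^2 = 16900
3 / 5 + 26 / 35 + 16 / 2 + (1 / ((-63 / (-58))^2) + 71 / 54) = 456643 / 39690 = 11.51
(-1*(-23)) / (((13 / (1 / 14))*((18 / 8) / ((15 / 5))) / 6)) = 92 / 91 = 1.01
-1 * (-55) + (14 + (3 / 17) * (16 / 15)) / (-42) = 32524 / 595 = 54.66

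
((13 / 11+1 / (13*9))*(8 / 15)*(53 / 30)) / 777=324784 / 224999775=0.00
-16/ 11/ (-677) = 16/ 7447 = 0.00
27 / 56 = 0.48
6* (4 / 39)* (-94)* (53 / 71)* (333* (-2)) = 26544096 / 923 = 28758.50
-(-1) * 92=92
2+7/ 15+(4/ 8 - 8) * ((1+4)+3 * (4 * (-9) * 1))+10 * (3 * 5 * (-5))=749/ 30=24.97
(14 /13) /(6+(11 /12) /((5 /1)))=120 /689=0.17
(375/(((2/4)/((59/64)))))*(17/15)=25075/32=783.59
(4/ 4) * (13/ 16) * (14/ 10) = 91/ 80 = 1.14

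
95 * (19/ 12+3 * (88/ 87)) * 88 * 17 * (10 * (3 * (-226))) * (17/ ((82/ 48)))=-52647734356800/ 1189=-44279002823.21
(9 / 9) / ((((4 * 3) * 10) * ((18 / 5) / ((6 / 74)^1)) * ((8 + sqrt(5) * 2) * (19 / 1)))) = 1 / 556776 - sqrt(5) / 2227104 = 0.00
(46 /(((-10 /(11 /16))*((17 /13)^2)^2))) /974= -7225933 /6507956320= -0.00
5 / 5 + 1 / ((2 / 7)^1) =9 / 2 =4.50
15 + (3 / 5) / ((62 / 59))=4827 / 310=15.57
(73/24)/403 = 73/9672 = 0.01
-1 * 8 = -8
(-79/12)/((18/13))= -1027/216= -4.75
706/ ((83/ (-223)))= -157438/ 83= -1896.84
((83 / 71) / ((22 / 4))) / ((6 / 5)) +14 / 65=59777 / 152295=0.39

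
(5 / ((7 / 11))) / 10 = 11 / 14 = 0.79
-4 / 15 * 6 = -1.60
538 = 538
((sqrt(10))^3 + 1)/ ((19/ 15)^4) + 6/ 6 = 180946/ 130321 + 506250*sqrt(10)/ 130321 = 13.67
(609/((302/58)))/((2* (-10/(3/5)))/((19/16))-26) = -1006677/465382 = -2.16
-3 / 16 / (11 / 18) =-27 / 88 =-0.31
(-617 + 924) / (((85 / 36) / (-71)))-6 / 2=-784947 / 85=-9234.67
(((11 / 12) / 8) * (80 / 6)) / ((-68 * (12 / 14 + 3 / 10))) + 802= 79511563 / 99144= 801.98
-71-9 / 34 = -2423 / 34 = -71.26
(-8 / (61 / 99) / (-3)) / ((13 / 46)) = 12144 / 793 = 15.31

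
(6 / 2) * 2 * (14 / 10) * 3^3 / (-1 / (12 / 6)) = -2268 / 5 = -453.60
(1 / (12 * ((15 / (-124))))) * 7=-217 / 45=-4.82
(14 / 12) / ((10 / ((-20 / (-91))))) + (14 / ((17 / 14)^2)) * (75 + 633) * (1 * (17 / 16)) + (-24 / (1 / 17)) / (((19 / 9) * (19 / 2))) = 1704637403 / 239343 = 7122.15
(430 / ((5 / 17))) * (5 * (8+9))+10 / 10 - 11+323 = 124583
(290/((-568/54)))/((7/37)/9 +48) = -1303695/2270722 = -0.57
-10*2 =-20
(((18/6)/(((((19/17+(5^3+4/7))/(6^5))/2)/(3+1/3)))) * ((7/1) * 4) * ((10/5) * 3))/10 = 77728896/3769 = 20623.21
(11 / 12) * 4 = 11 / 3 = 3.67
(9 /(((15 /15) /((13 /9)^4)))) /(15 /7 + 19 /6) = 399854 /54189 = 7.38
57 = 57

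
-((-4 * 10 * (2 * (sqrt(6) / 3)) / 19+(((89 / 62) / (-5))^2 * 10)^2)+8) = -801559041 / 92352100+80 * sqrt(6) / 57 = -5.24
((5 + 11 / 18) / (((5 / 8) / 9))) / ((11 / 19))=7676 / 55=139.56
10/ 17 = 0.59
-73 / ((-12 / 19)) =115.58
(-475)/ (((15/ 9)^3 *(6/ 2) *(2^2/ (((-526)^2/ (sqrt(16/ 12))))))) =-11827899 *sqrt(3)/ 10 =-2048652.20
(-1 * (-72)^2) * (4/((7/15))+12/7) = -373248/7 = -53321.14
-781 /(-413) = 781 /413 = 1.89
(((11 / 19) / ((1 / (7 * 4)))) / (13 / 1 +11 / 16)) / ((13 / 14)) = 68992 / 54093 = 1.28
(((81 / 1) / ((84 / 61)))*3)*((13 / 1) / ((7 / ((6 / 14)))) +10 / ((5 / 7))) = 3582225 / 1372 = 2610.95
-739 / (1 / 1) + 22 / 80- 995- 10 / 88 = -762889 / 440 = -1733.84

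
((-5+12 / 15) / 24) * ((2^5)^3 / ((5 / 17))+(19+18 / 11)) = -42901257 / 2200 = -19500.57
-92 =-92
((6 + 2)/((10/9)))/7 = 36/35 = 1.03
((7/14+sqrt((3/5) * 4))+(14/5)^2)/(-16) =-417/800 - sqrt(15)/40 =-0.62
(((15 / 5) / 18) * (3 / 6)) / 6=1 / 72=0.01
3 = 3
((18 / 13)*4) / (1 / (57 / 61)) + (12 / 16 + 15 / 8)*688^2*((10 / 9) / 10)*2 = 656895448 / 2379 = 276122.51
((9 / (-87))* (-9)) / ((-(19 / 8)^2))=-1728 / 10469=-0.17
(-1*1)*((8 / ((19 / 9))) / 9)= -8 / 19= -0.42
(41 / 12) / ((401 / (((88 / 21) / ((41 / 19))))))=418 / 25263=0.02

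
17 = 17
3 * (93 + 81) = 522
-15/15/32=-1/32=-0.03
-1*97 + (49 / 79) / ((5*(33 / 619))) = -1234064 / 13035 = -94.67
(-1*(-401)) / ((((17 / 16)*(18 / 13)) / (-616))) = -25689664 / 153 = -167906.30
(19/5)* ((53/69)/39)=1007/13455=0.07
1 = 1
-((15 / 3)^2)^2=-625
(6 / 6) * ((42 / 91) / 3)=2 / 13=0.15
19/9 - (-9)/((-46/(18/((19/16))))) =-0.85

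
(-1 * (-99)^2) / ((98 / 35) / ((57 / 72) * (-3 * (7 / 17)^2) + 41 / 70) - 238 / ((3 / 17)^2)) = 435487833 / 338897006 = 1.29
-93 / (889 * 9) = -31 / 2667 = -0.01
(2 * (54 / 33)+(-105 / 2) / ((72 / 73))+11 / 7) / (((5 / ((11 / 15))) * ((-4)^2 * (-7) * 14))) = 178831 / 39513600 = 0.00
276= 276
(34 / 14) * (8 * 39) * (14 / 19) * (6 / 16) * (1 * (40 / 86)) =79560 / 817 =97.38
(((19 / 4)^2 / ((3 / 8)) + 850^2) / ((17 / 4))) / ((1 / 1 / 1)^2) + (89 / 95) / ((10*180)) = 494231155513 / 2907000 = 170014.16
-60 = -60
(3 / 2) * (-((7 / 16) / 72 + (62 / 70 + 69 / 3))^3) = -893938565263576013 / 43698880512000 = -20456.78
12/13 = 0.92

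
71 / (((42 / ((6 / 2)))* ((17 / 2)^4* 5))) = 568 / 2923235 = 0.00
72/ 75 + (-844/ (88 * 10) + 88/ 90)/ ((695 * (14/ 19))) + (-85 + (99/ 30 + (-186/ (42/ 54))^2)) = 57108.57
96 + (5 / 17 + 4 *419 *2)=58621 / 17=3448.29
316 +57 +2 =375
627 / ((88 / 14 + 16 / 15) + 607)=65835 / 64507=1.02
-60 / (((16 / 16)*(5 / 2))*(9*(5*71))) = -8 / 1065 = -0.01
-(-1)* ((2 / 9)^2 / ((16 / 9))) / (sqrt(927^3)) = sqrt(103) / 10311948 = 0.00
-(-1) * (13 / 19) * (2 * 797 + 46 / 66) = 684125 / 627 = 1091.11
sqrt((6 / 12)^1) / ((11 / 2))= sqrt(2) / 11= 0.13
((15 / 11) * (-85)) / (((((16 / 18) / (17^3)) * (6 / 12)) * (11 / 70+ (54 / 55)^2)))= -108525099375 / 94958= -1142874.74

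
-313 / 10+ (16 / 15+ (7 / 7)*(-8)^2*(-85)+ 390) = -5080.23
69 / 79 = 0.87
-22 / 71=-0.31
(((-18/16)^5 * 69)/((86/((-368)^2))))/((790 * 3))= -82.62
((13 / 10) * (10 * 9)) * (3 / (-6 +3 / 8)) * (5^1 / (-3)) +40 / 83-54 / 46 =197215 / 1909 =103.31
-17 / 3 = -5.67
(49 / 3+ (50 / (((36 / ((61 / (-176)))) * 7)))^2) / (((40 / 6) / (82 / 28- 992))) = -111255801776351 / 45898997760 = -2423.93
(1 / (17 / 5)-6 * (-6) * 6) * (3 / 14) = 11031 / 238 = 46.35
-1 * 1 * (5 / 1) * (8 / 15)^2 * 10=-128 / 9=-14.22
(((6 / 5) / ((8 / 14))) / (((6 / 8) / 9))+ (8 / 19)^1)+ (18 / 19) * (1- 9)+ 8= 2474 / 95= 26.04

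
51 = 51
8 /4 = 2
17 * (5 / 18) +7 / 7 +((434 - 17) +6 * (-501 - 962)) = -150395 / 18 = -8355.28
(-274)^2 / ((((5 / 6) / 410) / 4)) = 147749568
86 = 86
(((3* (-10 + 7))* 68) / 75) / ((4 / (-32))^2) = -13056 / 25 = -522.24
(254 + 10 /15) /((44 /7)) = 40.52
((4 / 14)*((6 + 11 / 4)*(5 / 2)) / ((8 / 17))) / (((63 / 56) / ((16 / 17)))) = 11.11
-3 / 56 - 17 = -955 / 56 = -17.05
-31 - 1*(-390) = 359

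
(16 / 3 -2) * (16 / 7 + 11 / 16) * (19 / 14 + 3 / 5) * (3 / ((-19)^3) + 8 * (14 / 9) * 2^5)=124609346401 / 16132368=7724.18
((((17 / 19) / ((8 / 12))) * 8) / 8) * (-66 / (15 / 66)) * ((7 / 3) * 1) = -86394 / 95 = -909.41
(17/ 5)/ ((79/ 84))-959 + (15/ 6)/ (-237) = -2264287/ 2370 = -955.40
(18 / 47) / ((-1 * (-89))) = 18 / 4183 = 0.00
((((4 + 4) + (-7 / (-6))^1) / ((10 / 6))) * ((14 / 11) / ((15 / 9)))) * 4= 84 / 5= 16.80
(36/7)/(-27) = -4/21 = -0.19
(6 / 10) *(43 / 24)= 43 / 40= 1.08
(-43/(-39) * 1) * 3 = 3.31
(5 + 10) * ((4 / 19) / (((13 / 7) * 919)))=420 / 226993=0.00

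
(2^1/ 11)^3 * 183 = 1464/ 1331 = 1.10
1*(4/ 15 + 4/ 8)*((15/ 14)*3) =69/ 28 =2.46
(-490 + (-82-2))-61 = -635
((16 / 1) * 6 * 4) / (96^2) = 1 / 24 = 0.04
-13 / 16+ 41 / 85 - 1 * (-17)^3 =6681231 / 1360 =4912.67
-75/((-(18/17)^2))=7225/108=66.90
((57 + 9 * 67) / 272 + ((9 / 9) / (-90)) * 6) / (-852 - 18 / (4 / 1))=-2407 / 873630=-0.00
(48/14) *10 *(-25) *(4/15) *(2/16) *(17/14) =-1700/49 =-34.69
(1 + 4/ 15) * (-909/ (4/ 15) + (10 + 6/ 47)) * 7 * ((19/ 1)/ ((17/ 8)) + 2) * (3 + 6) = -23709183687/ 7990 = -2967357.16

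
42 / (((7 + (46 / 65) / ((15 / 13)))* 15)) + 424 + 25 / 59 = 14310801 / 33689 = 424.79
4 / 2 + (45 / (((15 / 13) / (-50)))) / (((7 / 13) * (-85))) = 5308 / 119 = 44.61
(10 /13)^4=10000 /28561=0.35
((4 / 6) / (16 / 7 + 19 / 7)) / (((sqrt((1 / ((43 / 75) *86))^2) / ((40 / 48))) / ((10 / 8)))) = 1849 / 270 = 6.85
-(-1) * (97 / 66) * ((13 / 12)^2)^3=468200473 / 197074944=2.38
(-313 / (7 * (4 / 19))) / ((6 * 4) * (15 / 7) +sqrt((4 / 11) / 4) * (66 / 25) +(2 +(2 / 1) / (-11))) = -41907765625 / 10503902116 +377783175 * sqrt(11) / 21007804232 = -3.93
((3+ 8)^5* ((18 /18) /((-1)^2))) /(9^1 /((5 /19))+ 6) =805255 /201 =4006.24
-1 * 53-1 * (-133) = 80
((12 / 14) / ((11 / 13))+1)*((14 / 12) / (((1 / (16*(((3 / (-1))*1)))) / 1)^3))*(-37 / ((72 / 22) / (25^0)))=2936320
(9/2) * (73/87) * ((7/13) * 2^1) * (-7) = -28.46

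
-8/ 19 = -0.42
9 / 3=3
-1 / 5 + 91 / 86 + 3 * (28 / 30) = 1573 / 430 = 3.66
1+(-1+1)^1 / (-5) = 1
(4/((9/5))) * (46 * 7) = 6440/9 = 715.56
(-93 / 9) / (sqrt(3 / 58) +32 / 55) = -3164480 / 150951 +93775 * sqrt(174) / 150951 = -12.77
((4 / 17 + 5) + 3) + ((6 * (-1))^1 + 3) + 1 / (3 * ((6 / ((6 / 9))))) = 2420 / 459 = 5.27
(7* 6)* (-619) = -25998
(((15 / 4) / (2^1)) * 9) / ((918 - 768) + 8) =135 / 1264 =0.11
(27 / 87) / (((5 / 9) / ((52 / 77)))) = 4212 / 11165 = 0.38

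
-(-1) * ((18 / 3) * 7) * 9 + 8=386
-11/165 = -1/15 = -0.07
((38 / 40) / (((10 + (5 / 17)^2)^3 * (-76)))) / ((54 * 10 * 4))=-24137569 / 4280154199200000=-0.00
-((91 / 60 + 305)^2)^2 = -114398775942512161 / 12960000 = -8827066044.95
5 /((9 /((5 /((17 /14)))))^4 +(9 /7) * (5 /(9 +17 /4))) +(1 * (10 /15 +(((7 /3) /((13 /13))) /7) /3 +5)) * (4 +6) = 573358368680 /9886802631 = 57.99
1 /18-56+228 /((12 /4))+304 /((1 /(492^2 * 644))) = 853025790313 /18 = 47390321684.06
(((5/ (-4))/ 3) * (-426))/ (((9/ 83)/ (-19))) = -559835/ 18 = -31101.94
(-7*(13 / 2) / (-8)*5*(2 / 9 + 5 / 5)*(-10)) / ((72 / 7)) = -175175 / 5184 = -33.79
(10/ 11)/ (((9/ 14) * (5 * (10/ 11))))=0.31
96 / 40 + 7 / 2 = 5.90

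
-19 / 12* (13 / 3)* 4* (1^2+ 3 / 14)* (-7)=4199 / 18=233.28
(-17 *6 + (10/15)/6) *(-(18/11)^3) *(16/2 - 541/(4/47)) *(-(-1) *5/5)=-3772528830/1331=-2834356.75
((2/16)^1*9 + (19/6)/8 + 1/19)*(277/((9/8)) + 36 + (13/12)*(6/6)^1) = 14635565/32832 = 445.77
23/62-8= -473/62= -7.63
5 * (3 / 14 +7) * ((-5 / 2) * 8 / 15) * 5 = -5050 / 21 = -240.48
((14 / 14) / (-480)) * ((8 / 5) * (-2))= 1 / 150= 0.01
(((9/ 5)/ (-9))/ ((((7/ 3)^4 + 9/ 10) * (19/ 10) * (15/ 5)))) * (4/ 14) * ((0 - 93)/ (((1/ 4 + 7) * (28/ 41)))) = 4118040/ 667928261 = 0.01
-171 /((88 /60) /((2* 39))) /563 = -100035 /6193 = -16.15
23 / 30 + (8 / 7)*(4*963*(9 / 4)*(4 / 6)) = 1386881 / 210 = 6604.20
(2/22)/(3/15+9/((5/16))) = 1/319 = 0.00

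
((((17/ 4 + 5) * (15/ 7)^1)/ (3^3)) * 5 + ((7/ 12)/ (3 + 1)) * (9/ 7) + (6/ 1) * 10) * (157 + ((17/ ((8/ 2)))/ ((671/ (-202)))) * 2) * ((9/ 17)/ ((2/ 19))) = 63370314965/ 1277584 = 49601.68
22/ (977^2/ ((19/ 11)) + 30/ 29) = 12122/ 304495321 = 0.00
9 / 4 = 2.25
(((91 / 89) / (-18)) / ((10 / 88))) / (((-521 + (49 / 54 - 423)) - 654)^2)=-648648 / 3309845496805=-0.00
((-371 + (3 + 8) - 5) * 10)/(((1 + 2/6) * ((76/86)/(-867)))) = 204113475/76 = 2685703.62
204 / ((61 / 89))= 297.64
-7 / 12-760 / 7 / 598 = -19211 / 25116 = -0.76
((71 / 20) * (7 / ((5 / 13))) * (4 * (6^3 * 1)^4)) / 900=390671963136 / 625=625075141.02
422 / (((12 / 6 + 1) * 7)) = 422 / 21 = 20.10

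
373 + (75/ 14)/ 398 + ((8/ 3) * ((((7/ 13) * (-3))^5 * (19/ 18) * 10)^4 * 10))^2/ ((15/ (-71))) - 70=-223736179644381224989207238755990031642805211019671403975321061330009/ 2012543147127009216721519130217547352264937672772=-111170873510848261790.01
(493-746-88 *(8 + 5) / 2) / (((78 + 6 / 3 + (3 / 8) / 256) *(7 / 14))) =-3379200 / 163843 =-20.62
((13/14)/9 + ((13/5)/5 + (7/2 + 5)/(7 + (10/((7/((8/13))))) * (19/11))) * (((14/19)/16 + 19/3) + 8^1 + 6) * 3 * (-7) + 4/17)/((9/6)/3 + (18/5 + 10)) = -46.05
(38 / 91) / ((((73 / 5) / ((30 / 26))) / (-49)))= -19950 / 12337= -1.62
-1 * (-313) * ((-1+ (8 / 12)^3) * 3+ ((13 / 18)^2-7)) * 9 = -871079 / 36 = -24196.64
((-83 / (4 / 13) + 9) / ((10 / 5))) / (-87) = 1043 / 696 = 1.50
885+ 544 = 1429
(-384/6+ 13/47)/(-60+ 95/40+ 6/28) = 33544/30221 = 1.11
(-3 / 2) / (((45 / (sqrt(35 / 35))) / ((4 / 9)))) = -0.01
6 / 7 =0.86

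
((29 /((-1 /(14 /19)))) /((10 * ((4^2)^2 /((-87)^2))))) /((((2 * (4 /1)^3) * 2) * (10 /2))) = -0.05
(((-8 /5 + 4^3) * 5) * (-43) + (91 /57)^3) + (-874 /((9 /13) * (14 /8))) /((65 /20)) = -17674318787 /1296351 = -13633.90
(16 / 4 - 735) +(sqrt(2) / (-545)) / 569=-731 - sqrt(2) / 310105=-731.00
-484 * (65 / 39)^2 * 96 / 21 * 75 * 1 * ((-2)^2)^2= -154880000 / 21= -7375238.10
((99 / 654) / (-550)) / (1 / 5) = -3 / 2180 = -0.00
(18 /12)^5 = 243 /32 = 7.59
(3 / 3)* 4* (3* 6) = 72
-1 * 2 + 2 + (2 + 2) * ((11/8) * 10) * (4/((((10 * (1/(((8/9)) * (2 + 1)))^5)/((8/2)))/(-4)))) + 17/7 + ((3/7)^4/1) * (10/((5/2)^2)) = -138462461551/2917215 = -47463.92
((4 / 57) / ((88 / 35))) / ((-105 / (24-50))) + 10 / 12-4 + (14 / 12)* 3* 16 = 198785 / 3762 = 52.84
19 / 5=3.80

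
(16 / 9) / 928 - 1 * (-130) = 67861 / 522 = 130.00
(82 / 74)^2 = 1.23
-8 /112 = -1 /14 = -0.07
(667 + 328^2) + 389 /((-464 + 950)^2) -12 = 25565619233 /236196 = 108239.00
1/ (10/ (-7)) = -7/ 10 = -0.70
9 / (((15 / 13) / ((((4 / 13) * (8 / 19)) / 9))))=32 / 285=0.11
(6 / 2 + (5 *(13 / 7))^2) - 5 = 4127 / 49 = 84.22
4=4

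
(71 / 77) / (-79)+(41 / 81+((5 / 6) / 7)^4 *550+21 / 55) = 2223618049 / 2253386520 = 0.99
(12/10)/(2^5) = 3/80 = 0.04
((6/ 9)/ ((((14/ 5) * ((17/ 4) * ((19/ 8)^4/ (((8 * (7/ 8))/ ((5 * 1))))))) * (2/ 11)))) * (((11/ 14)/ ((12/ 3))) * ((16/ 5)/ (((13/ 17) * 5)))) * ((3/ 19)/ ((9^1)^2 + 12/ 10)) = 1982464/ 463042893495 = 0.00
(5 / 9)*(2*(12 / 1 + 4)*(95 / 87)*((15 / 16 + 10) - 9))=37.61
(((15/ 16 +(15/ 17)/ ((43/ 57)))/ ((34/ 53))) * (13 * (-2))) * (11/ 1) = -186784455/ 198832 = -939.41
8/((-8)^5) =-1/4096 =-0.00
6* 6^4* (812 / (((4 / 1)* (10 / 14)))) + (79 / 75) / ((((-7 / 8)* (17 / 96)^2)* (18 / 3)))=111767351456 / 50575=2209932.80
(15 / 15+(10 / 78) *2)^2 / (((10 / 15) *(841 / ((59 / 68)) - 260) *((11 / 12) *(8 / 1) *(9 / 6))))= 141659 / 466772592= 0.00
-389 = -389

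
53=53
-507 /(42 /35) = -845 /2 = -422.50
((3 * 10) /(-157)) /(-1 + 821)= -3 /12874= -0.00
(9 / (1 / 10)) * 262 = 23580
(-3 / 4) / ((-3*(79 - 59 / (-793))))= 793 / 250824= 0.00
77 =77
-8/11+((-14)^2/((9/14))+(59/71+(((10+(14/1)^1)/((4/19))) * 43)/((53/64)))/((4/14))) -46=15630875303/745074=20978.96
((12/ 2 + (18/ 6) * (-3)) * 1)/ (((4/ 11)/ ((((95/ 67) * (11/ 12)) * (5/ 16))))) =-57475/ 17152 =-3.35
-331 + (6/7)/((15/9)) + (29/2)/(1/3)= -20089/70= -286.99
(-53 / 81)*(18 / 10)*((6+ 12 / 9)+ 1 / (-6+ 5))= -1007 / 135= -7.46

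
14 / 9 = 1.56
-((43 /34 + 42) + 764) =-27447 /34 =-807.26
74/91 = 0.81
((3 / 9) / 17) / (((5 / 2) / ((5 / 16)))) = 1 / 408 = 0.00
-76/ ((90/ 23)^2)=-10051/ 2025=-4.96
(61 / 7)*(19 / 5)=1159 / 35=33.11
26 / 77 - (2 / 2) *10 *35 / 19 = -26456 / 1463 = -18.08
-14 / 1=-14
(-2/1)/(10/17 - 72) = 0.03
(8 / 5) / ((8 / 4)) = 4 / 5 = 0.80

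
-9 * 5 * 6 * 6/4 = -405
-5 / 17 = -0.29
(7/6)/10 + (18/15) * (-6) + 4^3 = 683/12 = 56.92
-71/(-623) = 71/623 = 0.11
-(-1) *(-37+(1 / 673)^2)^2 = 280843032090384 / 205144679041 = 1369.00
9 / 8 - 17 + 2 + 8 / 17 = -1823 / 136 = -13.40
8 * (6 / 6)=8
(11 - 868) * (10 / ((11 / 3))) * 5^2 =-58431.82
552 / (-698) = -276 / 349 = -0.79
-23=-23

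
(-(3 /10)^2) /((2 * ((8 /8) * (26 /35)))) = -63 /1040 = -0.06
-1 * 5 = -5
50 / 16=25 / 8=3.12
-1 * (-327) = 327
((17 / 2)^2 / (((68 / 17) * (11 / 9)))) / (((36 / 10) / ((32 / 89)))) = 1445 / 979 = 1.48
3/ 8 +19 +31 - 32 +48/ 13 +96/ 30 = 13139/ 520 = 25.27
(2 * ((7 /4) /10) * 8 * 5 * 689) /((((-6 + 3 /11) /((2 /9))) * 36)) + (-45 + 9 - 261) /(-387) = -301840 /31347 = -9.63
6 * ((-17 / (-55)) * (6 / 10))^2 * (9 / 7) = 140454 / 529375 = 0.27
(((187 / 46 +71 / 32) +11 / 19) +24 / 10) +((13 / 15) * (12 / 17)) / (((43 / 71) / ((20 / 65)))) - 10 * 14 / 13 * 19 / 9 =-78705328391 / 5980047840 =-13.16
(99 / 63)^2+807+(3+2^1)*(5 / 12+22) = 541873 / 588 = 921.55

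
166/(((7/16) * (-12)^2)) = 166/63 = 2.63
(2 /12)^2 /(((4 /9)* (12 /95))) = 0.49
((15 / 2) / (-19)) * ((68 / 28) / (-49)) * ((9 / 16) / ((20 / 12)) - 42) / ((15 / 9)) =-509949 / 1042720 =-0.49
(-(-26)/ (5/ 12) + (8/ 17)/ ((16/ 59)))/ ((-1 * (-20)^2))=-10903/ 68000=-0.16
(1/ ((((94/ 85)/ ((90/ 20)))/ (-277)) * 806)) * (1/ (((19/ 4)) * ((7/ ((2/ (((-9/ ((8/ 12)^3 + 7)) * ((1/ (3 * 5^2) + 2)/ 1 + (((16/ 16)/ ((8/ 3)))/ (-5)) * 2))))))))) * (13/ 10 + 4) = 2458333450/ 12673858743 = 0.19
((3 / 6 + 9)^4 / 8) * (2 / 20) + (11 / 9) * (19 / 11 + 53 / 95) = 104.61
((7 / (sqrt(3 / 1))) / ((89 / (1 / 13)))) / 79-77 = -77.00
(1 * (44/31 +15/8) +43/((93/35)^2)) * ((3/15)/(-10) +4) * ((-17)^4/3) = 10792521563897/10378800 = 1039862.18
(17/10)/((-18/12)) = -1.13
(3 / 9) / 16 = 1 / 48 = 0.02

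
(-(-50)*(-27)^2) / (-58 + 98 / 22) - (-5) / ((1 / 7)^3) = 609185 / 589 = 1034.27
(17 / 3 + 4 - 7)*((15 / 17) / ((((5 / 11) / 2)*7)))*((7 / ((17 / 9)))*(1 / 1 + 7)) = 12672 / 289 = 43.85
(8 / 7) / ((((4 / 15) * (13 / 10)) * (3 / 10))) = 10.99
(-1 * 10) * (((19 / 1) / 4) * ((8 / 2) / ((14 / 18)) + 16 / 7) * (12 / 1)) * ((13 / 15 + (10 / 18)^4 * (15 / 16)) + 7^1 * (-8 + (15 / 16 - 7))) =2106337948 / 5103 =412764.64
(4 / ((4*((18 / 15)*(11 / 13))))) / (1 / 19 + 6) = 247 / 1518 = 0.16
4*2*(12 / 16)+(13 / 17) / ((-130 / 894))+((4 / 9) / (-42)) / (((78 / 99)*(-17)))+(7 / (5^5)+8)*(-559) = -194596123199 / 43509375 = -4472.51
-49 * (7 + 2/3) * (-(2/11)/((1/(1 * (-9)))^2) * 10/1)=608580/11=55325.45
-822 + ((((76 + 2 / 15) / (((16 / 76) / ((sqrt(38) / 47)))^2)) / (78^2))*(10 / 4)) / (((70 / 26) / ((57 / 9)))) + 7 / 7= -2138799909749 / 2605206240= -820.97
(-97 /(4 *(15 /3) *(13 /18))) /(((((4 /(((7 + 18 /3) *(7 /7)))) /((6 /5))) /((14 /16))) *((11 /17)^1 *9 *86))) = -34629 /756800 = -0.05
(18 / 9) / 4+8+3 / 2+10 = 20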